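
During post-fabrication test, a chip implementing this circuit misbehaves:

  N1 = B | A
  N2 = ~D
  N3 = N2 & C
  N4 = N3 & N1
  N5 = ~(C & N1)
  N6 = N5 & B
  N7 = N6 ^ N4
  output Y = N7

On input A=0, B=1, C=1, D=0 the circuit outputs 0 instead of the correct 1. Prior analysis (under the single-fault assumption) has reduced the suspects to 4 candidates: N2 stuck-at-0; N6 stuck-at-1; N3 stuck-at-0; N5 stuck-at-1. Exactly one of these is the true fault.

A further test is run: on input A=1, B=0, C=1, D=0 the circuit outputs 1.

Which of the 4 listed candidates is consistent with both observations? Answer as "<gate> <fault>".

Evaluate each candidate on input A=1, B=0, C=1, D=0:
  N2 stuck-at-0: N1=1, N2=0 [stuck-at-0], N3=0, N4=0, N5=0, N6=0, N7=0 → 0 — eliminated
  N6 stuck-at-1: N1=1, N2=1, N3=1, N4=1, N5=0, N6=1 [stuck-at-1], N7=0 → 0 — eliminated
  N3 stuck-at-0: N1=1, N2=1, N3=0 [stuck-at-0], N4=0, N5=0, N6=0, N7=0 → 0 — eliminated
  N5 stuck-at-1: N1=1, N2=1, N3=1, N4=1, N5=1 [stuck-at-1], N6=0, N7=1 → 1 — matches
Only N5 stuck-at-1 reproduces the observed 1.

N5 stuck-at-1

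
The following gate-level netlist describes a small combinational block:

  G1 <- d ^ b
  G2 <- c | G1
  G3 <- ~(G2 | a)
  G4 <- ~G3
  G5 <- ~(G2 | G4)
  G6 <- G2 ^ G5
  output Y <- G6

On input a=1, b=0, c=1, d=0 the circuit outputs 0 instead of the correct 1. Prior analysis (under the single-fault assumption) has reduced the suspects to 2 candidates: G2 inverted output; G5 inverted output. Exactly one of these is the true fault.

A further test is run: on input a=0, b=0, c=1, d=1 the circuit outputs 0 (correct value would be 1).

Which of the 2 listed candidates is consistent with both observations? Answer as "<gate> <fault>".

G5 inverted output

Evaluate each candidate on input a=0, b=0, c=1, d=1:
  G2 inverted output: G1=1, G2=0 [inverted output], G3=1, G4=0, G5=1, G6=1 → 1 — eliminated
  G5 inverted output: G1=1, G2=1, G3=0, G4=1, G5=1 [inverted output], G6=0 → 0 — matches
Only G5 inverted output reproduces the observed 0.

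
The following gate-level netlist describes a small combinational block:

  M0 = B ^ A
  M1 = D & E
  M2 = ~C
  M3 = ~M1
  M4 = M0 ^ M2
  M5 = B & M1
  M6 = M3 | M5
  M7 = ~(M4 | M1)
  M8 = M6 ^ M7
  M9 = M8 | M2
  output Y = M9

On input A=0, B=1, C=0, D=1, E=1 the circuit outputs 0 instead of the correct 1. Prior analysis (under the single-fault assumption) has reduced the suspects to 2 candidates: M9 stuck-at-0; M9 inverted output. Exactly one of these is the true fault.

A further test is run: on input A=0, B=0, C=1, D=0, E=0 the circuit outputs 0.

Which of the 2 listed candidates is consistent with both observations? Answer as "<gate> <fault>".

Evaluate each candidate on input A=0, B=0, C=1, D=0, E=0:
  M9 stuck-at-0: M0=0, M1=0, M2=0, M3=1, M4=0, M5=0, M6=1, M7=1, M8=0, M9=0 [stuck-at-0] → 0 — matches
  M9 inverted output: M0=0, M1=0, M2=0, M3=1, M4=0, M5=0, M6=1, M7=1, M8=0, M9=1 [inverted output] → 1 — eliminated
Only M9 stuck-at-0 reproduces the observed 0.

M9 stuck-at-0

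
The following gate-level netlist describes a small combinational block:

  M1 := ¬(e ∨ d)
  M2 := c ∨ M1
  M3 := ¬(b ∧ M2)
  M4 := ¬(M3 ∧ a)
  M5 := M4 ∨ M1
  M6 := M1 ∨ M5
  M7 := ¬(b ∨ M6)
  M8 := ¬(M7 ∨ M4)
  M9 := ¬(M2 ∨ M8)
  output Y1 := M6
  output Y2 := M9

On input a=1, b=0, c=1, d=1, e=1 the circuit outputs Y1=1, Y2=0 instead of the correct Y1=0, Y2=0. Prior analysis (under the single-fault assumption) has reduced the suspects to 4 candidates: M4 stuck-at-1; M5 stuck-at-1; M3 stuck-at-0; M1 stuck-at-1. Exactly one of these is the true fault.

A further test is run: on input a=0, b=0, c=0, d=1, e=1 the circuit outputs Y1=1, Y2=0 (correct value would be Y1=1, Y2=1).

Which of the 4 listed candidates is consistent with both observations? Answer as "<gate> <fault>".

Evaluate each candidate on input a=0, b=0, c=0, d=1, e=1:
  M4 stuck-at-1: M1=0, M2=0, M3=1, M4=1 [stuck-at-1], M5=1, M6=1, M7=0, M8=0, M9=1 → Y1=1, Y2=1 — eliminated
  M5 stuck-at-1: M1=0, M2=0, M3=1, M4=1, M5=1 [stuck-at-1], M6=1, M7=0, M8=0, M9=1 → Y1=1, Y2=1 — eliminated
  M3 stuck-at-0: M1=0, M2=0, M3=0 [stuck-at-0], M4=1, M5=1, M6=1, M7=0, M8=0, M9=1 → Y1=1, Y2=1 — eliminated
  M1 stuck-at-1: M1=1 [stuck-at-1], M2=1, M3=1, M4=1, M5=1, M6=1, M7=0, M8=0, M9=0 → Y1=1, Y2=0 — matches
Only M1 stuck-at-1 reproduces the observed Y1=1, Y2=0.

M1 stuck-at-1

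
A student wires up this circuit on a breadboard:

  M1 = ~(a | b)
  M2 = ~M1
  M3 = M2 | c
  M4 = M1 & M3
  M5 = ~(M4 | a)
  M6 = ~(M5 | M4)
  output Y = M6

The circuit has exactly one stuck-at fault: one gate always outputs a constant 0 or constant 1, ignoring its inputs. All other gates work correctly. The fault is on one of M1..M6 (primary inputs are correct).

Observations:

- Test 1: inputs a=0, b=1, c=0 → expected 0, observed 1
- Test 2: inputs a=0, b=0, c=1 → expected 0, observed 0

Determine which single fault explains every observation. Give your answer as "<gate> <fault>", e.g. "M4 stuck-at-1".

Fault-free values for test 1 (a=0, b=1, c=0): M1=0, M2=1, M3=1, M4=0, M5=1, M6=0, giving Y=0. Observed 1.
Test 1: faults giving observed 1 are {M5 stuck-at-0, M6 stuck-at-1}.
Test 2 (a=0, b=0, c=1): fault-free M1=1, M2=0, M3=1, M4=1, M5=0, M6=0 → 0; observed 0. Eliminates M6 stuck-at-1.
Only M5 stuck-at-0 is consistent with every test.

M5 stuck-at-0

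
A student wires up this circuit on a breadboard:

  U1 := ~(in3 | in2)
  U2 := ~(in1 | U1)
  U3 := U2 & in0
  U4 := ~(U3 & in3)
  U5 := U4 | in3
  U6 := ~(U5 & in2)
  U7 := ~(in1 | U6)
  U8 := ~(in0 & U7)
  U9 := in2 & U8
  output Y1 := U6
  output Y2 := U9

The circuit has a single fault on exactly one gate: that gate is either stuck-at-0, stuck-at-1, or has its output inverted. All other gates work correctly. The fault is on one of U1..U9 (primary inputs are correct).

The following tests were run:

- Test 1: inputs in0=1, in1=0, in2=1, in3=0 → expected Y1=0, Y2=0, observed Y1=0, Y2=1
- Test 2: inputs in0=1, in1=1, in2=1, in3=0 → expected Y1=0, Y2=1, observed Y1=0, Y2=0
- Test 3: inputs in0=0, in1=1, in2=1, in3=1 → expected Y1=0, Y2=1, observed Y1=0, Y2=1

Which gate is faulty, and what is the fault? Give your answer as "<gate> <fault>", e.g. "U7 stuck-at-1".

Fault-free values for test 1 (in0=1, in1=0, in2=1, in3=0): U1=0, U2=1, U3=1, U4=1, U5=1, U6=0, U7=1, U8=0, U9=0, giving Y1=0, Y2=0. Observed Y1=0, Y2=1.
Test 1: faults giving observed Y1=0, Y2=1 are {U7 stuck-at-0, U7 inverted output, U8 stuck-at-1, U8 inverted output, U9 stuck-at-1, U9 inverted output}.
Test 2 (in0=1, in1=1, in2=1, in3=0): fault-free U1=0, U2=0, U3=0, U4=1, U5=1, U6=0, U7=0, U8=1, U9=1 → Y1=0, Y2=1; observed Y1=0, Y2=0. Eliminates U7 stuck-at-0, U8 stuck-at-1, U9 stuck-at-1.
Test 3 (in0=0, in1=1, in2=1, in3=1): fault-free U1=0, U2=0, U3=0, U4=1, U5=1, U6=0, U7=0, U8=1, U9=1 → Y1=0, Y2=1; observed Y1=0, Y2=1. Eliminates U8 inverted output, U9 inverted output.
Only U7 inverted output is consistent with every test.

U7 inverted output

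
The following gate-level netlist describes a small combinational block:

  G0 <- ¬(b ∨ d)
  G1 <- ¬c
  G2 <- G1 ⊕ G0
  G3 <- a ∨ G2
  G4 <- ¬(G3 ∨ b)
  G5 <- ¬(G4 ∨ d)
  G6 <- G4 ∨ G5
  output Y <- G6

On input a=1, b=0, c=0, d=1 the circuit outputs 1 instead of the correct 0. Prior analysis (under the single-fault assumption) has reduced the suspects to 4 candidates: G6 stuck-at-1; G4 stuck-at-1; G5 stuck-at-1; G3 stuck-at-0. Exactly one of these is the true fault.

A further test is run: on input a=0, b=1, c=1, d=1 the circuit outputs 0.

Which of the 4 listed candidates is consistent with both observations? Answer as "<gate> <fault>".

G3 stuck-at-0

Evaluate each candidate on input a=0, b=1, c=1, d=1:
  G6 stuck-at-1: G0=0, G1=0, G2=0, G3=0, G4=0, G5=0, G6=1 [stuck-at-1] → 1 — eliminated
  G4 stuck-at-1: G0=0, G1=0, G2=0, G3=0, G4=1 [stuck-at-1], G5=0, G6=1 → 1 — eliminated
  G5 stuck-at-1: G0=0, G1=0, G2=0, G3=0, G4=0, G5=1 [stuck-at-1], G6=1 → 1 — eliminated
  G3 stuck-at-0: G0=0, G1=0, G2=0, G3=0 [stuck-at-0], G4=0, G5=0, G6=0 → 0 — matches
Only G3 stuck-at-0 reproduces the observed 0.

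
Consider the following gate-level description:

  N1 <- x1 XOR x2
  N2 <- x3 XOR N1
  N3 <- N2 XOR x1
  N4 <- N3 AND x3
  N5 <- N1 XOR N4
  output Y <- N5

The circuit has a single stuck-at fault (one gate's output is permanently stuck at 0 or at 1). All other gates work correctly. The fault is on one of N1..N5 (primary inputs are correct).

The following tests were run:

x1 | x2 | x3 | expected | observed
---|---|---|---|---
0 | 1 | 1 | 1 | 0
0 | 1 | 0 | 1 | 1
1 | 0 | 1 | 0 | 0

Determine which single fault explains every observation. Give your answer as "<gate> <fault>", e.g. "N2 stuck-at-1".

Fault-free values for test 1 (x1=0, x2=1, x3=1): N1=1, N2=0, N3=0, N4=0, N5=1, giving Y=1. Observed 0.
Test 1: faults giving observed 0 are {N2 stuck-at-1, N3 stuck-at-1, N4 stuck-at-1, N5 stuck-at-0}.
Test 2 (x1=0, x2=1, x3=0): fault-free N1=1, N2=1, N3=1, N4=0, N5=1 → 1; observed 1. Eliminates N4 stuck-at-1, N5 stuck-at-0.
Test 3 (x1=1, x2=0, x3=1): fault-free N1=1, N2=0, N3=1, N4=1, N5=0 → 0; observed 0. Eliminates N2 stuck-at-1.
Only N3 stuck-at-1 is consistent with every test.

N3 stuck-at-1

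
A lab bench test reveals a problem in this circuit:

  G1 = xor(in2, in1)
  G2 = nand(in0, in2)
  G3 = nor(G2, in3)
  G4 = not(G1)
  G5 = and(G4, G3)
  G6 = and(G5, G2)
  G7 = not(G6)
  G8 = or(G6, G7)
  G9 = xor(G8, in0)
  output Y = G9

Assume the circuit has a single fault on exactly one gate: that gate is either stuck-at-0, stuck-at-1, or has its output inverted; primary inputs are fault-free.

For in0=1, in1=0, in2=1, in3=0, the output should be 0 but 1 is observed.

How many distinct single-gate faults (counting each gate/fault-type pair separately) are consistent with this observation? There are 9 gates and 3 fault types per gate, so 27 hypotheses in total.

Fault-free: G1=1, G2=0, G3=1, G4=0, G5=0, G6=0, G7=1, G8=1, G9=0 → 0. Observed 1.
  G1: none of the 3 fault types match ✗
  G2: none of the 3 fault types match ✗
  G3: none of the 3 fault types match ✗
  G4: none of the 3 fault types match ✗
  G5: none of the 3 fault types match ✗
  G6: none of the 3 fault types match ✗
  G7: stuck-at-0, inverted output ✓; others ✗
  G8: stuck-at-0, inverted output ✓; others ✗
  G9: stuck-at-1, inverted output ✓; others ✗
Consistent faults: {G7 stuck-at-0, G7 inverted output, G8 stuck-at-0, G8 inverted output, G9 stuck-at-1, G9 inverted output} — 6 in all.

6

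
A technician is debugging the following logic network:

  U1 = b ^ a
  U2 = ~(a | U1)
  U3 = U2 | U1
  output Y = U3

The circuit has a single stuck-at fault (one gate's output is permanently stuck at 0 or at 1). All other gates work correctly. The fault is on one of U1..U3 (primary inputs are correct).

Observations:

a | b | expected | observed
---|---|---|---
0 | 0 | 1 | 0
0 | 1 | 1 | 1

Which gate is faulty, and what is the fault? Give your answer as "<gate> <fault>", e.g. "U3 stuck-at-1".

Fault-free values for test 1 (a=0, b=0): U1=0, U2=1, U3=1, giving Y=1. Observed 0.
Test 1: faults giving observed 0 are {U2 stuck-at-0, U3 stuck-at-0}.
Test 2 (a=0, b=1): fault-free U1=1, U2=0, U3=1 → 1; observed 1. Eliminates U3 stuck-at-0.
Only U2 stuck-at-0 is consistent with every test.

U2 stuck-at-0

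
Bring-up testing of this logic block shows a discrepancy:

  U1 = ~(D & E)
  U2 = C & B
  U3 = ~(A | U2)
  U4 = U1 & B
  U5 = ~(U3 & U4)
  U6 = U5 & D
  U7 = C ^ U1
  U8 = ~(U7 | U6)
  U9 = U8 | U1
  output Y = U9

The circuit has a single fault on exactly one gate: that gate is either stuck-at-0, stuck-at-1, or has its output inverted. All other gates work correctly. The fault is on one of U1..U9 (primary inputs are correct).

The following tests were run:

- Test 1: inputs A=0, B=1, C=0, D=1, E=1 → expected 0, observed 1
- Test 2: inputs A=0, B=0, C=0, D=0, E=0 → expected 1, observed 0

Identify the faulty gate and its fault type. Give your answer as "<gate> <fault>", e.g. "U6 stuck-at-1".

U9 inverted output

Fault-free values for test 1 (A=0, B=1, C=0, D=1, E=1): U1=0, U2=0, U3=1, U4=0, U5=1, U6=1, U7=0, U8=0, U9=0, giving Y=0. Observed 1.
Test 1: faults giving observed 1 are {U1 stuck-at-1, U1 inverted output, U4 stuck-at-1, U4 inverted output, U5 stuck-at-0, U5 inverted output, U6 stuck-at-0, U6 inverted output, U8 stuck-at-1, U8 inverted output, U9 stuck-at-1, U9 inverted output}.
Test 2 (A=0, B=0, C=0, D=0, E=0): fault-free U1=1, U2=0, U3=1, U4=0, U5=1, U6=0, U7=1, U8=0, U9=1 → 1; observed 0. Eliminates U1 stuck-at-1, U1 inverted output, U4 stuck-at-1, U4 inverted output, U5 stuck-at-0, U5 inverted output, U6 stuck-at-0, U6 inverted output, U8 stuck-at-1, U8 inverted output, U9 stuck-at-1.
Only U9 inverted output is consistent with every test.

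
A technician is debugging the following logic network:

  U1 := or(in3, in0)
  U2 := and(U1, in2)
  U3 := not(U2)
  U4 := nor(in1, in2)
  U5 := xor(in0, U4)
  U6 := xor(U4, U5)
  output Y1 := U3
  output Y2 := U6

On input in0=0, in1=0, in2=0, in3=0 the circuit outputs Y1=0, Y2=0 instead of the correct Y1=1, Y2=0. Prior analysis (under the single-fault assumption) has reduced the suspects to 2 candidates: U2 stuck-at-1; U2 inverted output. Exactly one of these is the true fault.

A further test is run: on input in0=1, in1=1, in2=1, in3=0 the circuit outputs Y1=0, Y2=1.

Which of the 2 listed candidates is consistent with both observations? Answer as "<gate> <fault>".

Evaluate each candidate on input in0=1, in1=1, in2=1, in3=0:
  U2 stuck-at-1: U1=1, U2=1 [stuck-at-1], U3=0, U4=0, U5=1, U6=1 → Y1=0, Y2=1 — matches
  U2 inverted output: U1=1, U2=0 [inverted output], U3=1, U4=0, U5=1, U6=1 → Y1=1, Y2=1 — eliminated
Only U2 stuck-at-1 reproduces the observed Y1=0, Y2=1.

U2 stuck-at-1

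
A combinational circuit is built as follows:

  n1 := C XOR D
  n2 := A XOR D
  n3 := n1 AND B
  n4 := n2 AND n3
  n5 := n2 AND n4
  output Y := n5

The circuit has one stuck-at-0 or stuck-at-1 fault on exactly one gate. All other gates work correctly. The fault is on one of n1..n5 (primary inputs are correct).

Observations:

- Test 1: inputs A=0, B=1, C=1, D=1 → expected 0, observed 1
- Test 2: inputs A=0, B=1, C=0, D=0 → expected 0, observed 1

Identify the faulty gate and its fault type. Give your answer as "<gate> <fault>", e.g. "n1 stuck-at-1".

Fault-free values for test 1 (A=0, B=1, C=1, D=1): n1=0, n2=1, n3=0, n4=0, n5=0, giving Y=0. Observed 1.
Test 1: faults giving observed 1 are {n1 stuck-at-1, n3 stuck-at-1, n4 stuck-at-1, n5 stuck-at-1}.
Test 2 (A=0, B=1, C=0, D=0): fault-free n1=0, n2=0, n3=0, n4=0, n5=0 → 0; observed 1. Eliminates n1 stuck-at-1, n3 stuck-at-1, n4 stuck-at-1.
Only n5 stuck-at-1 is consistent with every test.

n5 stuck-at-1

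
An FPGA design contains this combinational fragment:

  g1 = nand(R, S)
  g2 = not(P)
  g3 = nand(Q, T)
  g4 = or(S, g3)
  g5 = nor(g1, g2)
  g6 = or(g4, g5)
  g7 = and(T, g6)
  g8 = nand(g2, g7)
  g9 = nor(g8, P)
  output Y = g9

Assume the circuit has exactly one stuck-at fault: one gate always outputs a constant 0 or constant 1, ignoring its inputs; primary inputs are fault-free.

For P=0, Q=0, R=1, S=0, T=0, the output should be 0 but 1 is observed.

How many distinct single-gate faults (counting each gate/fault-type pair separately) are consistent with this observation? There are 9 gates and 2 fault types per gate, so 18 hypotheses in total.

3

Fault-free: g1=1, g2=1, g3=1, g4=1, g5=0, g6=1, g7=0, g8=1, g9=0 → 0. Observed 1.
  g1: none of the 2 fault types match ✗
  g2: none of the 2 fault types match ✗
  g3: none of the 2 fault types match ✗
  g4: none of the 2 fault types match ✗
  g5: none of the 2 fault types match ✗
  g6: none of the 2 fault types match ✗
  g7: stuck-at-1 ✓; others ✗
  g8: stuck-at-0 ✓; others ✗
  g9: stuck-at-1 ✓; others ✗
Consistent faults: {g7 stuck-at-1, g8 stuck-at-0, g9 stuck-at-1} — 3 in all.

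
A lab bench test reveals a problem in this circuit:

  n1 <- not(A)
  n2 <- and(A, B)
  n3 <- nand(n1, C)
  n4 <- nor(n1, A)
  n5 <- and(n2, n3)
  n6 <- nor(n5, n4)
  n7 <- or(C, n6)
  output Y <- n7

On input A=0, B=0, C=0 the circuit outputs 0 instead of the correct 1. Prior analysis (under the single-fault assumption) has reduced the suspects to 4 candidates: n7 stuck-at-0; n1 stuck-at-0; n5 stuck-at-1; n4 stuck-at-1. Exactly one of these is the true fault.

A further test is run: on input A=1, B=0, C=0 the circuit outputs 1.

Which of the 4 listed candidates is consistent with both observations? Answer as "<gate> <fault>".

n1 stuck-at-0

Evaluate each candidate on input A=1, B=0, C=0:
  n7 stuck-at-0: n1=0, n2=0, n3=1, n4=0, n5=0, n6=1, n7=0 [stuck-at-0] → 0 — eliminated
  n1 stuck-at-0: n1=0 [stuck-at-0], n2=0, n3=1, n4=0, n5=0, n6=1, n7=1 → 1 — matches
  n5 stuck-at-1: n1=0, n2=0, n3=1, n4=0, n5=1 [stuck-at-1], n6=0, n7=0 → 0 — eliminated
  n4 stuck-at-1: n1=0, n2=0, n3=1, n4=1 [stuck-at-1], n5=0, n6=0, n7=0 → 0 — eliminated
Only n1 stuck-at-0 reproduces the observed 1.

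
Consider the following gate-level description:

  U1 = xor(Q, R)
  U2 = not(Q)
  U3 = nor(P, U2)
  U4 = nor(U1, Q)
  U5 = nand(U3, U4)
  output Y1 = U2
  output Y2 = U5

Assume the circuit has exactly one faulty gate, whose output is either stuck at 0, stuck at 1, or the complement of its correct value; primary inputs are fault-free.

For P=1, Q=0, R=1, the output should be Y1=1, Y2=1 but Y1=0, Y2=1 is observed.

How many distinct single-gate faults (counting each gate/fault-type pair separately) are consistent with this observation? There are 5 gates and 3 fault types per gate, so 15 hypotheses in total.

Fault-free: U1=1, U2=1, U3=0, U4=0, U5=1 → Y1=1, Y2=1. Observed Y1=0, Y2=1.
  U1: none of the 3 fault types match ✗
  U2: stuck-at-0, inverted output ✓; others ✗
  U3: none of the 3 fault types match ✗
  U4: none of the 3 fault types match ✗
  U5: none of the 3 fault types match ✗
Consistent faults: {U2 stuck-at-0, U2 inverted output} — 2 in all.

2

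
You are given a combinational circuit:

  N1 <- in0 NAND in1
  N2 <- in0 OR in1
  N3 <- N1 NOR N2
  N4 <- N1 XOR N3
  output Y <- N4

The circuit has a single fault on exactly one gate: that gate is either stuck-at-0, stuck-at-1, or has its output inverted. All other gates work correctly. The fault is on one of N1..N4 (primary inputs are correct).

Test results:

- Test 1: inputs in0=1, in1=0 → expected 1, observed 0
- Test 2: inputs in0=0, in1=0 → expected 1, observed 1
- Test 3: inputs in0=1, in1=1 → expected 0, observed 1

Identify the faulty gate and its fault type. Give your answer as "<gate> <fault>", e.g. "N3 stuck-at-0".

Fault-free values for test 1 (in0=1, in1=0): N1=1, N2=1, N3=0, N4=1, giving Y=1. Observed 0.
Test 1: faults giving observed 0 are {N1 stuck-at-0, N1 inverted output, N3 stuck-at-1, N3 inverted output, N4 stuck-at-0, N4 inverted output}.
Test 2 (in0=0, in1=0): fault-free N1=1, N2=0, N3=0, N4=1 → 1; observed 1. Eliminates N3 stuck-at-1, N3 inverted output, N4 stuck-at-0, N4 inverted output.
Test 3 (in0=1, in1=1): fault-free N1=0, N2=1, N3=0, N4=0 → 0; observed 1. Eliminates N1 stuck-at-0.
Only N1 inverted output is consistent with every test.

N1 inverted output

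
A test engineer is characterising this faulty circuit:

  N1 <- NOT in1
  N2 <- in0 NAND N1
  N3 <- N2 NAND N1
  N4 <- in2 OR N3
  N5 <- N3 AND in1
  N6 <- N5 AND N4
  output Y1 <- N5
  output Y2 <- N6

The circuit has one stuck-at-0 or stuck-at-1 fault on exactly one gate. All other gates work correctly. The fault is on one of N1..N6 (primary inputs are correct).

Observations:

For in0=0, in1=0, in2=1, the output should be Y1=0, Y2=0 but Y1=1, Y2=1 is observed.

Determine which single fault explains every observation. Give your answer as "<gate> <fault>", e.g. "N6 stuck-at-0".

Fault-free values for test 1 (in0=0, in1=0, in2=1): N1=1, N2=1, N3=0, N4=1, N5=0, N6=0, giving Y1=0, Y2=0. Observed Y1=1, Y2=1.
Test 1: faults giving observed Y1=1, Y2=1 are {N5 stuck-at-1}.
Only N5 stuck-at-1 is consistent with every test.

N5 stuck-at-1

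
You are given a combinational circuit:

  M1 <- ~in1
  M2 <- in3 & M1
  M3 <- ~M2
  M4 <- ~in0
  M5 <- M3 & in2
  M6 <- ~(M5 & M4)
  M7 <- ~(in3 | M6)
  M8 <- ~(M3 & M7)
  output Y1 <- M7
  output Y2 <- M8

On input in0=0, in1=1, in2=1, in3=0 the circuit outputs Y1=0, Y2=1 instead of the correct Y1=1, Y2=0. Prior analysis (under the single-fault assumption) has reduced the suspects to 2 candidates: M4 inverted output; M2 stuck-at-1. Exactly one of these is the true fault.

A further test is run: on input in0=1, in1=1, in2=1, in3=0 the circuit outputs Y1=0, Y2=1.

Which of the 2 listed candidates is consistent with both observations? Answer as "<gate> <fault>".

Evaluate each candidate on input in0=1, in1=1, in2=1, in3=0:
  M4 inverted output: M1=0, M2=0, M3=1, M4=1 [inverted output], M5=1, M6=0, M7=1, M8=0 → Y1=1, Y2=0 — eliminated
  M2 stuck-at-1: M1=0, M2=1 [stuck-at-1], M3=0, M4=0, M5=0, M6=1, M7=0, M8=1 → Y1=0, Y2=1 — matches
Only M2 stuck-at-1 reproduces the observed Y1=0, Y2=1.

M2 stuck-at-1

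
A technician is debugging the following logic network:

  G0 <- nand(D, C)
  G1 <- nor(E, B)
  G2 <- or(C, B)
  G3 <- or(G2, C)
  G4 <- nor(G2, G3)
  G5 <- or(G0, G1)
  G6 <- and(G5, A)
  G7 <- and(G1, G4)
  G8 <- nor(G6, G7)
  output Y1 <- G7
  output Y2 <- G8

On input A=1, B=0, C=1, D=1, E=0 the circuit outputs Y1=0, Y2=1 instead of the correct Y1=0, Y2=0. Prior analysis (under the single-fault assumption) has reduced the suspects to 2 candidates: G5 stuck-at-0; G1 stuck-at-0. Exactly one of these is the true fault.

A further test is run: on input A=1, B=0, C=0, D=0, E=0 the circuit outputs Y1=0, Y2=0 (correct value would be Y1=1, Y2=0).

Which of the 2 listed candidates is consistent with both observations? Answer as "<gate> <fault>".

Evaluate each candidate on input A=1, B=0, C=0, D=0, E=0:
  G5 stuck-at-0: G0=1, G1=1, G2=0, G3=0, G4=1, G5=0 [stuck-at-0], G6=0, G7=1, G8=0 → Y1=1, Y2=0 — eliminated
  G1 stuck-at-0: G0=1, G1=0 [stuck-at-0], G2=0, G3=0, G4=1, G5=1, G6=1, G7=0, G8=0 → Y1=0, Y2=0 — matches
Only G1 stuck-at-0 reproduces the observed Y1=0, Y2=0.

G1 stuck-at-0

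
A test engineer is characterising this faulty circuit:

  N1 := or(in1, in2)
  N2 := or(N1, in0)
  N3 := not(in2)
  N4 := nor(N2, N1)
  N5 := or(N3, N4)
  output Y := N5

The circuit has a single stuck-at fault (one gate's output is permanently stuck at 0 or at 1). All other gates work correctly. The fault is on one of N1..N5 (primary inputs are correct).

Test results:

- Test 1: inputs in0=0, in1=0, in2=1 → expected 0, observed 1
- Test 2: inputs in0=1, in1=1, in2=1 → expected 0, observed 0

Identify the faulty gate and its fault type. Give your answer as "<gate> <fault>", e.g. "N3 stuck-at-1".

N1 stuck-at-0

Fault-free values for test 1 (in0=0, in1=0, in2=1): N1=1, N2=1, N3=0, N4=0, N5=0, giving Y=0. Observed 1.
Test 1: faults giving observed 1 are {N1 stuck-at-0, N3 stuck-at-1, N4 stuck-at-1, N5 stuck-at-1}.
Test 2 (in0=1, in1=1, in2=1): fault-free N1=1, N2=1, N3=0, N4=0, N5=0 → 0; observed 0. Eliminates N3 stuck-at-1, N4 stuck-at-1, N5 stuck-at-1.
Only N1 stuck-at-0 is consistent with every test.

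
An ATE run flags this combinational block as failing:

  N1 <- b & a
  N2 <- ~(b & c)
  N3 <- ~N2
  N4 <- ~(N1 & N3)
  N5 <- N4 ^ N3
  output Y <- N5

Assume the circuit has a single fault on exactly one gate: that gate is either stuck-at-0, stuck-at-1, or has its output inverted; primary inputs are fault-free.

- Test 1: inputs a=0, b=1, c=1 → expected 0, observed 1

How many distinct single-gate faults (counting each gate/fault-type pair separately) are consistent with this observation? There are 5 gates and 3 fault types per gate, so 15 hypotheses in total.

10

Fault-free: N1=0, N2=0, N3=1, N4=1, N5=0 → 0. Observed 1.
  N1: stuck-at-1, inverted output ✓; others ✗
  N2: stuck-at-1, inverted output ✓; others ✗
  N3: stuck-at-0, inverted output ✓; others ✗
  N4: stuck-at-0, inverted output ✓; others ✗
  N5: stuck-at-1, inverted output ✓; others ✗
Consistent faults: {N1 stuck-at-1, N1 inverted output, N2 stuck-at-1, N2 inverted output, N3 stuck-at-0, N3 inverted output, N4 stuck-at-0, N4 inverted output, N5 stuck-at-1, N5 inverted output} — 10 in all.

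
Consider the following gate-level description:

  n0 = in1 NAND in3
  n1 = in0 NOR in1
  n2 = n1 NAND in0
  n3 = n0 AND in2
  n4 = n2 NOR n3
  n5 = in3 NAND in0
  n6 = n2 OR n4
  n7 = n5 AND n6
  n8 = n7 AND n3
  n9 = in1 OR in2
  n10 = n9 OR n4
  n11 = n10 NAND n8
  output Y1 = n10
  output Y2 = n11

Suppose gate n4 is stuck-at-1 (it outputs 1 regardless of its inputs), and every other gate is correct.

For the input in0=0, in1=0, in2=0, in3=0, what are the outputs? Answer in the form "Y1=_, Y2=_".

Propagate with n4 forced: n0=1, n1=1, n2=1, n3=0, n4=1 [stuck-at-1], n5=1, n6=1, n7=1, n8=0, n9=0, n10=1, n11=1.
So the outputs are Y1=1, Y2=1. (Without the fault they would be Y1=0, Y2=1.)

Y1=1, Y2=1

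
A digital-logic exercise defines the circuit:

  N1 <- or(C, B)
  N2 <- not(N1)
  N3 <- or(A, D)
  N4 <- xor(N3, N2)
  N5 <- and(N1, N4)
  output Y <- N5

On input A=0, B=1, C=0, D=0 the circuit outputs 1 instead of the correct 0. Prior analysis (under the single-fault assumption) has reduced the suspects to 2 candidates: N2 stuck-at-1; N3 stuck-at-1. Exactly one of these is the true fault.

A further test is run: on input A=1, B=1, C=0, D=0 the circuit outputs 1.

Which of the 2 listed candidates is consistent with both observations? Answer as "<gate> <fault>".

Evaluate each candidate on input A=1, B=1, C=0, D=0:
  N2 stuck-at-1: N1=1, N2=1 [stuck-at-1], N3=1, N4=0, N5=0 → 0 — eliminated
  N3 stuck-at-1: N1=1, N2=0, N3=1 [stuck-at-1], N4=1, N5=1 → 1 — matches
Only N3 stuck-at-1 reproduces the observed 1.

N3 stuck-at-1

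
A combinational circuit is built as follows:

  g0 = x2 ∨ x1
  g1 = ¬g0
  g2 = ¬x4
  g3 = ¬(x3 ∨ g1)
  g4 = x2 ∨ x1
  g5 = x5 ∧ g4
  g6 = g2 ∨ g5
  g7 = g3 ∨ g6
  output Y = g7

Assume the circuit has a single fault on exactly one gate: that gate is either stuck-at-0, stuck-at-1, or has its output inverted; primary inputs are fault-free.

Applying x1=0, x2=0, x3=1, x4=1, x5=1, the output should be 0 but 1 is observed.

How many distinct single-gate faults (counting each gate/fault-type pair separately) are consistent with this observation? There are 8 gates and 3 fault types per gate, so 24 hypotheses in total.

Fault-free: g0=0, g1=1, g2=0, g3=0, g4=0, g5=0, g6=0, g7=0 → 0. Observed 1.
  g0: none of the 3 fault types match ✗
  g1: none of the 3 fault types match ✗
  g2: stuck-at-1, inverted output ✓; others ✗
  g3: stuck-at-1, inverted output ✓; others ✗
  g4: stuck-at-1, inverted output ✓; others ✗
  g5: stuck-at-1, inverted output ✓; others ✗
  g6: stuck-at-1, inverted output ✓; others ✗
  g7: stuck-at-1, inverted output ✓; others ✗
Consistent faults: {g2 stuck-at-1, g2 inverted output, g3 stuck-at-1, g3 inverted output, g4 stuck-at-1, g4 inverted output, g5 stuck-at-1, g5 inverted output, g6 stuck-at-1, g6 inverted output, g7 stuck-at-1, g7 inverted output} — 12 in all.

12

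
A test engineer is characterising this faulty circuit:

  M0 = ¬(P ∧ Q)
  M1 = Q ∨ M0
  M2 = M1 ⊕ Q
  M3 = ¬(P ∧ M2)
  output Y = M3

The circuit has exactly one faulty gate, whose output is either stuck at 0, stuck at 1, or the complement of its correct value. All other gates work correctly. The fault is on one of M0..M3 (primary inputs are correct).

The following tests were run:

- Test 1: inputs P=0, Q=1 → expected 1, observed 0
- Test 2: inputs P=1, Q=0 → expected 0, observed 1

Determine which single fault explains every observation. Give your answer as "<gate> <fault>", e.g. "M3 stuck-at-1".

M3 inverted output

Fault-free values for test 1 (P=0, Q=1): M0=1, M1=1, M2=0, M3=1, giving Y=1. Observed 0.
Test 1: faults giving observed 0 are {M3 stuck-at-0, M3 inverted output}.
Test 2 (P=1, Q=0): fault-free M0=1, M1=1, M2=1, M3=0 → 0; observed 1. Eliminates M3 stuck-at-0.
Only M3 inverted output is consistent with every test.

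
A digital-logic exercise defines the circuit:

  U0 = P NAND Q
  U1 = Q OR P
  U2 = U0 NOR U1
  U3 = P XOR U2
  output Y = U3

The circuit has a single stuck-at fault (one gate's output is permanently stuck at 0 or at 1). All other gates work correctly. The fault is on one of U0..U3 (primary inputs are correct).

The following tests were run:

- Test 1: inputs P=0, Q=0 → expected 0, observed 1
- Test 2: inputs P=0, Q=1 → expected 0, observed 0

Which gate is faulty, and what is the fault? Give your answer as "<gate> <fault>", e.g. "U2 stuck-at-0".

Fault-free values for test 1 (P=0, Q=0): U0=1, U1=0, U2=0, U3=0, giving Y=0. Observed 1.
Test 1: faults giving observed 1 are {U0 stuck-at-0, U2 stuck-at-1, U3 stuck-at-1}.
Test 2 (P=0, Q=1): fault-free U0=1, U1=1, U2=0, U3=0 → 0; observed 0. Eliminates U2 stuck-at-1, U3 stuck-at-1.
Only U0 stuck-at-0 is consistent with every test.

U0 stuck-at-0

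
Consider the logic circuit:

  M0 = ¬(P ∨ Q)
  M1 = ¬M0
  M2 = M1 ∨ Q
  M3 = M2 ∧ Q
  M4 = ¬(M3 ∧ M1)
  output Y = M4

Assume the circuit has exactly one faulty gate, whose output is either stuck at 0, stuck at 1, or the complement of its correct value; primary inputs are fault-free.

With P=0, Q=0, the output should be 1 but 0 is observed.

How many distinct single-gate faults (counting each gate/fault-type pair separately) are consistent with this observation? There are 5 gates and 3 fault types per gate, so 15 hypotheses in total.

Fault-free: M0=1, M1=0, M2=0, M3=0, M4=1 → 1. Observed 0.
  M0: none of the 3 fault types match ✗
  M1: none of the 3 fault types match ✗
  M2: none of the 3 fault types match ✗
  M3: none of the 3 fault types match ✗
  M4: stuck-at-0, inverted output ✓; others ✗
Consistent faults: {M4 stuck-at-0, M4 inverted output} — 2 in all.

2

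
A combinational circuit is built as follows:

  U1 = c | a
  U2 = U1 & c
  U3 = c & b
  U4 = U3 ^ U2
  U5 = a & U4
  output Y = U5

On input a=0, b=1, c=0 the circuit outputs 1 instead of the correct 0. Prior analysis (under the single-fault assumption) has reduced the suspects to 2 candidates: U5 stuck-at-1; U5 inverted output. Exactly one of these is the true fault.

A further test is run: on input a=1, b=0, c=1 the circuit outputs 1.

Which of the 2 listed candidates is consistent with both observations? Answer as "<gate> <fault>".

U5 stuck-at-1

Evaluate each candidate on input a=1, b=0, c=1:
  U5 stuck-at-1: U1=1, U2=1, U3=0, U4=1, U5=1 [stuck-at-1] → 1 — matches
  U5 inverted output: U1=1, U2=1, U3=0, U4=1, U5=0 [inverted output] → 0 — eliminated
Only U5 stuck-at-1 reproduces the observed 1.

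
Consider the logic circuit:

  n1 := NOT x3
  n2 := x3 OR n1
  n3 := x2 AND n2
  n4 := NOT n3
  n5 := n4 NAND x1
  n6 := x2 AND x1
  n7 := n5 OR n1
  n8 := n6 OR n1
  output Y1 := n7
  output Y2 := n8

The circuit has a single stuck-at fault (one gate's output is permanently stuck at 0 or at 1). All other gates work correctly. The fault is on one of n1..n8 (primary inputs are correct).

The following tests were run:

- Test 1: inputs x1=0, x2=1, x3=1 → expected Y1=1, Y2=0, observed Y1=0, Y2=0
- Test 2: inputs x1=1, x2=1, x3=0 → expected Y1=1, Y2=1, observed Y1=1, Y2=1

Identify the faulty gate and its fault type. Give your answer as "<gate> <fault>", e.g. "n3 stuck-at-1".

n5 stuck-at-0

Fault-free values for test 1 (x1=0, x2=1, x3=1): n1=0, n2=1, n3=1, n4=0, n5=1, n6=0, n7=1, n8=0, giving Y1=1, Y2=0. Observed Y1=0, Y2=0.
Test 1: faults giving observed Y1=0, Y2=0 are {n5 stuck-at-0, n7 stuck-at-0}.
Test 2 (x1=1, x2=1, x3=0): fault-free n1=1, n2=1, n3=1, n4=0, n5=1, n6=1, n7=1, n8=1 → Y1=1, Y2=1; observed Y1=1, Y2=1. Eliminates n7 stuck-at-0.
Only n5 stuck-at-0 is consistent with every test.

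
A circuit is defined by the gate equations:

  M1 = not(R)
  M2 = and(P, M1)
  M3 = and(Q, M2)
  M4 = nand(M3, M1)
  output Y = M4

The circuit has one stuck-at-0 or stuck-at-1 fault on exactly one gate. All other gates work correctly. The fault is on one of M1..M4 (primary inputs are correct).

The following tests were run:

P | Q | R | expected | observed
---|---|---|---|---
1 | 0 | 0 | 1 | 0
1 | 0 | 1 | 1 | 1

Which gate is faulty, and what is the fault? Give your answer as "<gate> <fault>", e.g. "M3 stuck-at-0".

M3 stuck-at-1

Fault-free values for test 1 (P=1, Q=0, R=0): M1=1, M2=1, M3=0, M4=1, giving Y=1. Observed 0.
Test 1: faults giving observed 0 are {M3 stuck-at-1, M4 stuck-at-0}.
Test 2 (P=1, Q=0, R=1): fault-free M1=0, M2=0, M3=0, M4=1 → 1; observed 1. Eliminates M4 stuck-at-0.
Only M3 stuck-at-1 is consistent with every test.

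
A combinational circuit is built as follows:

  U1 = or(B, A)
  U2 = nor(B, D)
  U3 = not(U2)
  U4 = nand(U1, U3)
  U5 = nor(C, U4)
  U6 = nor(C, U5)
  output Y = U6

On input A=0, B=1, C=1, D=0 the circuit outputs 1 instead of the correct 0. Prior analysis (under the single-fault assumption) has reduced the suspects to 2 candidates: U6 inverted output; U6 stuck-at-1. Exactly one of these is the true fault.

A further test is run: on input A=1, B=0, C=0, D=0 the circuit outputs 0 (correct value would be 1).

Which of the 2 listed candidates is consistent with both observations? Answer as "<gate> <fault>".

U6 inverted output

Evaluate each candidate on input A=1, B=0, C=0, D=0:
  U6 inverted output: U1=1, U2=1, U3=0, U4=1, U5=0, U6=0 [inverted output] → 0 — matches
  U6 stuck-at-1: U1=1, U2=1, U3=0, U4=1, U5=0, U6=1 [stuck-at-1] → 1 — eliminated
Only U6 inverted output reproduces the observed 0.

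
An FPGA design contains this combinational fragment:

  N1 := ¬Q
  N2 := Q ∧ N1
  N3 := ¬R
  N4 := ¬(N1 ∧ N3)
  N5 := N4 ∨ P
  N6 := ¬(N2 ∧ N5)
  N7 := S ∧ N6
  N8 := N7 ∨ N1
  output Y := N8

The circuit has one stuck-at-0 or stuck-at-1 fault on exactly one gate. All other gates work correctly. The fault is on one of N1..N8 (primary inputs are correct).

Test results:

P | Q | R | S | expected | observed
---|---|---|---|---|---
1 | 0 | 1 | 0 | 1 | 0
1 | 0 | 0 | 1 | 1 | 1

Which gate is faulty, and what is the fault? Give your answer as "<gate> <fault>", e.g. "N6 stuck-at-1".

Fault-free values for test 1 (P=1, Q=0, R=1, S=0): N1=1, N2=0, N3=0, N4=1, N5=1, N6=1, N7=0, N8=1, giving Y=1. Observed 0.
Test 1: faults giving observed 0 are {N1 stuck-at-0, N8 stuck-at-0}.
Test 2 (P=1, Q=0, R=0, S=1): fault-free N1=1, N2=0, N3=1, N4=0, N5=1, N6=1, N7=1, N8=1 → 1; observed 1. Eliminates N8 stuck-at-0.
Only N1 stuck-at-0 is consistent with every test.

N1 stuck-at-0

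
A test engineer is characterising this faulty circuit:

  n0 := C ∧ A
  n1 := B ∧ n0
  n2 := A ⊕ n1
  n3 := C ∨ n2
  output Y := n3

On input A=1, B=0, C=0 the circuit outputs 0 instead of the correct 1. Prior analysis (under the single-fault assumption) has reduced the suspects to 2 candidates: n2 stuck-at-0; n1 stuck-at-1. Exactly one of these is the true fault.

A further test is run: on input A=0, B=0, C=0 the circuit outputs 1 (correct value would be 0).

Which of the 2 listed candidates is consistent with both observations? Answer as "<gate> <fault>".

n1 stuck-at-1

Evaluate each candidate on input A=0, B=0, C=0:
  n2 stuck-at-0: n0=0, n1=0, n2=0 [stuck-at-0], n3=0 → 0 — eliminated
  n1 stuck-at-1: n0=0, n1=1 [stuck-at-1], n2=1, n3=1 → 1 — matches
Only n1 stuck-at-1 reproduces the observed 1.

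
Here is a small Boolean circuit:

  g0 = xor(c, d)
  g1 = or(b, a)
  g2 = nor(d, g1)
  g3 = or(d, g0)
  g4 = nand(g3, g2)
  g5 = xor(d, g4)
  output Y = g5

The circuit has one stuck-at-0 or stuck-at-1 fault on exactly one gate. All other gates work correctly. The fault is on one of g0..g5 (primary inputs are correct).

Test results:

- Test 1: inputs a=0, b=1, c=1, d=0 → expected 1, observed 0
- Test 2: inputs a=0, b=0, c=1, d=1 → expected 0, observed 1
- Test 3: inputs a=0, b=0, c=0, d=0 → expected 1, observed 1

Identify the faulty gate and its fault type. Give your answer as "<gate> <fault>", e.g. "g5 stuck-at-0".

Fault-free values for test 1 (a=0, b=1, c=1, d=0): g0=1, g1=1, g2=0, g3=1, g4=1, g5=1, giving Y=1. Observed 0.
Test 1: faults giving observed 0 are {g1 stuck-at-0, g2 stuck-at-1, g4 stuck-at-0, g5 stuck-at-0}.
Test 2 (a=0, b=0, c=1, d=1): fault-free g0=0, g1=0, g2=0, g3=1, g4=1, g5=0 → 0; observed 1. Eliminates g1 stuck-at-0, g5 stuck-at-0.
Test 3 (a=0, b=0, c=0, d=0): fault-free g0=0, g1=0, g2=1, g3=0, g4=1, g5=1 → 1; observed 1. Eliminates g4 stuck-at-0.
Only g2 stuck-at-1 is consistent with every test.

g2 stuck-at-1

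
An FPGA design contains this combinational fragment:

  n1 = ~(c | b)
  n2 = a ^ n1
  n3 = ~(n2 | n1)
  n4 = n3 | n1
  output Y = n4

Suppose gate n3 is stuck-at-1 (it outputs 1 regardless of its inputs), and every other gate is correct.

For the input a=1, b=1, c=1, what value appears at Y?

Propagate with n3 forced: n1=0, n2=1, n3=1 [stuck-at-1], n4=1.
So Y = 1. (Without the fault it would be 0.)

1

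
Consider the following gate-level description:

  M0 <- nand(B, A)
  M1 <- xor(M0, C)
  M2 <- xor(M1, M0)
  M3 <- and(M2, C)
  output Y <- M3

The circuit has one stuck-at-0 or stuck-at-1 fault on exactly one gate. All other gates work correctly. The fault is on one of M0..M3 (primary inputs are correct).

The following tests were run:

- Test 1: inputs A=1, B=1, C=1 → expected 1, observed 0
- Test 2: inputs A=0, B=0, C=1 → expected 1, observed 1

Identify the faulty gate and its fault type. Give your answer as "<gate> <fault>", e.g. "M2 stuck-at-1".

M1 stuck-at-0

Fault-free values for test 1 (A=1, B=1, C=1): M0=0, M1=1, M2=1, M3=1, giving Y=1. Observed 0.
Test 1: faults giving observed 0 are {M1 stuck-at-0, M2 stuck-at-0, M3 stuck-at-0}.
Test 2 (A=0, B=0, C=1): fault-free M0=1, M1=0, M2=1, M3=1 → 1; observed 1. Eliminates M2 stuck-at-0, M3 stuck-at-0.
Only M1 stuck-at-0 is consistent with every test.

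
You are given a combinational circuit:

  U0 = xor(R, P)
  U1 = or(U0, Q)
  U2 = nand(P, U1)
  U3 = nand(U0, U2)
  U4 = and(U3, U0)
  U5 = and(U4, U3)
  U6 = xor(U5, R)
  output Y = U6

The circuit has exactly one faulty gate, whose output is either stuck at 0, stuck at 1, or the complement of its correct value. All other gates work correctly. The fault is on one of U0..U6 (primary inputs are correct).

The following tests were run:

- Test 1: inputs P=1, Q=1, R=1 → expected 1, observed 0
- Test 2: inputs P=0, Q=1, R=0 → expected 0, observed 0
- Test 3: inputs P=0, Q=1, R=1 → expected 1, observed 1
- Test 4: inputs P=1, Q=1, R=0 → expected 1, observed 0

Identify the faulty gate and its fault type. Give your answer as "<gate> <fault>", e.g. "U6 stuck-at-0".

Fault-free values for test 1 (P=1, Q=1, R=1): U0=0, U1=1, U2=0, U3=1, U4=0, U5=0, U6=1, giving Y=1. Observed 0.
Test 1: faults giving observed 0 are {U0 stuck-at-1, U0 inverted output, U4 stuck-at-1, U4 inverted output, U5 stuck-at-1, U5 inverted output, U6 stuck-at-0, U6 inverted output}.
Test 2 (P=0, Q=1, R=0): fault-free U0=0, U1=1, U2=1, U3=1, U4=0, U5=0, U6=0 → 0; observed 0. Eliminates U4 stuck-at-1, U4 inverted output, U5 stuck-at-1, U5 inverted output, U6 inverted output.
Test 3 (P=0, Q=1, R=1): fault-free U0=1, U1=1, U2=1, U3=0, U4=0, U5=0, U6=1 → 1; observed 1. Eliminates U6 stuck-at-0.
Test 4 (P=1, Q=1, R=0): fault-free U0=1, U1=1, U2=0, U3=1, U4=1, U5=1, U6=1 → 1; observed 0. Eliminates U0 stuck-at-1.
Only U0 inverted output is consistent with every test.

U0 inverted output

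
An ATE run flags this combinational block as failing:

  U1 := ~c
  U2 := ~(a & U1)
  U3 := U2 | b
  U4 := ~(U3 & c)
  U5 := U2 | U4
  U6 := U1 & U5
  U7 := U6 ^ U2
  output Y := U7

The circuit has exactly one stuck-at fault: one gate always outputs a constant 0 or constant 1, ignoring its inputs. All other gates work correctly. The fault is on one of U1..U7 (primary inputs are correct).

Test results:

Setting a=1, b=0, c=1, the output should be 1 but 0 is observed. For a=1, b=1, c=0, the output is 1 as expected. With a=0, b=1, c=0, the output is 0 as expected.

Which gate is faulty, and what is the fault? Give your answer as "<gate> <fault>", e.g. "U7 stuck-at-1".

Fault-free values for test 1 (a=1, b=0, c=1): U1=0, U2=1, U3=1, U4=0, U5=1, U6=0, U7=1, giving Y=1. Observed 0.
Test 1: faults giving observed 0 are {U2 stuck-at-0, U6 stuck-at-1, U7 stuck-at-0}.
Test 2 (a=1, b=1, c=0): fault-free U1=1, U2=0, U3=1, U4=1, U5=1, U6=1, U7=1 → 1; observed 1. Eliminates U7 stuck-at-0.
Test 3 (a=0, b=1, c=0): fault-free U1=1, U2=1, U3=1, U4=1, U5=1, U6=1, U7=0 → 0; observed 0. Eliminates U2 stuck-at-0.
Only U6 stuck-at-1 is consistent with every test.

U6 stuck-at-1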